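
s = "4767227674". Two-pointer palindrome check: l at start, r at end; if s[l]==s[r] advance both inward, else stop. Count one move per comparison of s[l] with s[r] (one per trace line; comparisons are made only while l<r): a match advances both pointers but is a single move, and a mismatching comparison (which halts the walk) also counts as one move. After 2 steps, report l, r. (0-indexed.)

l=2, r=7

[0,9] '4'=='4' → l++,r--
[1,8] '7'=='7' → l++,r--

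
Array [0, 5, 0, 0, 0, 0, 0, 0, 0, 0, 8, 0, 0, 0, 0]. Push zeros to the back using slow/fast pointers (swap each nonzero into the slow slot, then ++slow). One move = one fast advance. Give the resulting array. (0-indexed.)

(s=0,f=0) a[fast]=0 → fast++
(s=0,f=1) a[fast]=5≠0 swap→a[0]=5 → slow++,fast++
(s=1,f=2) a[fast]=0 → fast++
(s=1,f=3) a[fast]=0 → fast++
(s=1,f=4) a[fast]=0 → fast++
(s=1,f=5) a[fast]=0 → fast++
(s=1,f=6) a[fast]=0 → fast++
(s=1,f=7) a[fast]=0 → fast++
(s=1,f=8) a[fast]=0 → fast++
(s=1,f=9) a[fast]=0 → fast++
(s=1,f=10) a[fast]=8≠0 swap→a[1]=8 → slow++,fast++
(s=2,f=11) a[fast]=0 → fast++
(s=2,f=12) a[fast]=0 → fast++
(s=2,f=13) a[fast]=0 → fast++
(s=2,f=14) a[fast]=0 → fast++

[5, 8, 0, 0, 0, 0, 0, 0, 0, 0, 0, 0, 0, 0, 0]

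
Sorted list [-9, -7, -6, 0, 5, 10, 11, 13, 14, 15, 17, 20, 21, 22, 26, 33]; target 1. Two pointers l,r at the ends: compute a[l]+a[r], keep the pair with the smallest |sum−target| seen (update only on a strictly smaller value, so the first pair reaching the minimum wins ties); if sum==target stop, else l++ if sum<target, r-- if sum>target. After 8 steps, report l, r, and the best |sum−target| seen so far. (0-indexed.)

[0,15] -9+33=24 d=23 * → r--
[0,14] -9+26=17 d=16 * → r--
[0,13] -9+22=13 d=12 * → r--
[0,12] -9+21=12 d=11 * → r--
[0,11] -9+20=11 d=10 * → r--
[0,10] -9+17=8 d=7 * → r--
[0,9] -9+15=6 d=5 * → r--
[0,8] -9+14=5 d=4 * → r--

l=0, r=7, best |Δ|=4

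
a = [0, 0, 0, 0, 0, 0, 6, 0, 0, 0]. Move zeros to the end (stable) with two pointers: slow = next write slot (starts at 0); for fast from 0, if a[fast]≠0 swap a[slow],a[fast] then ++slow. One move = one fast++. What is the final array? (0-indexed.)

slow=0 fast=0: a[fast]=0, fast++
slow=0 fast=1: a[fast]=0, fast++
slow=0 fast=2: a[fast]=0, fast++
slow=0 fast=3: a[fast]=0, fast++
slow=0 fast=4: a[fast]=0, fast++
slow=0 fast=5: a[fast]=0, fast++
slow=0 fast=6: a[fast]=6≠0 swap→a[0]=6, slow++,fast++
slow=1 fast=7: a[fast]=0, fast++
slow=1 fast=8: a[fast]=0, fast++
slow=1 fast=9: a[fast]=0, fast++

[6, 0, 0, 0, 0, 0, 0, 0, 0, 0]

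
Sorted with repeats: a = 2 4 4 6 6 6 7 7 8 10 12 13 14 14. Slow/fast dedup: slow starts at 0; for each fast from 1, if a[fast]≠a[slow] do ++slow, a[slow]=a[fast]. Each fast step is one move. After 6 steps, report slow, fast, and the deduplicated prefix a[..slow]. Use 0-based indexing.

slow=3, fast=7, prefix=[2, 4, 6, 7]

(s=0,f=1) a[fast]=4≠a[slow]=2 write a[1]=4 → slow++,fast++
(s=1,f=2) a[fast]=4=a[slow] dup → fast++
(s=1,f=3) a[fast]=6≠a[slow]=4 write a[2]=6 → slow++,fast++
(s=2,f=4) a[fast]=6=a[slow] dup → fast++
(s=2,f=5) a[fast]=6=a[slow] dup → fast++
(s=2,f=6) a[fast]=7≠a[slow]=6 write a[3]=7 → slow++,fast++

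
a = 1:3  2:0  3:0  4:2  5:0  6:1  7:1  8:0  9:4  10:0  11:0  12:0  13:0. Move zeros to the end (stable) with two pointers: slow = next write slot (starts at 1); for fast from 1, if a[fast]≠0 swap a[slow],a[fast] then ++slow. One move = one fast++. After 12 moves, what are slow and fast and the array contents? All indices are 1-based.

slow=1 fast=1: a[fast]=3≠0 swap→a[1]=3, slow++,fast++
slow=2 fast=2: a[fast]=0, fast++
slow=2 fast=3: a[fast]=0, fast++
slow=2 fast=4: a[fast]=2≠0 swap→a[2]=2, slow++,fast++
slow=3 fast=5: a[fast]=0, fast++
slow=3 fast=6: a[fast]=1≠0 swap→a[3]=1, slow++,fast++
slow=4 fast=7: a[fast]=1≠0 swap→a[4]=1, slow++,fast++
slow=5 fast=8: a[fast]=0, fast++
slow=5 fast=9: a[fast]=4≠0 swap→a[5]=4, slow++,fast++
slow=6 fast=10: a[fast]=0, fast++
slow=6 fast=11: a[fast]=0, fast++
slow=6 fast=12: a[fast]=0, fast++

slow=6, fast=13, a=[3, 2, 1, 1, 4, 0, 0, 0, 0, 0, 0, 0, 0]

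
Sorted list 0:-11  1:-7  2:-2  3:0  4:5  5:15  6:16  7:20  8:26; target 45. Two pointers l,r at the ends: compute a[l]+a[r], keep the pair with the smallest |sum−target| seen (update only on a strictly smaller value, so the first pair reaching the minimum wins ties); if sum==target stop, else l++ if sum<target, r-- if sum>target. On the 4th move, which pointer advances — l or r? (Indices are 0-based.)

[0,8] -11+26=15 d=30 * → l++
[1,8] -7+26=19 d=26 * → l++
[2,8] -2+26=24 d=21 * → l++
[3,8] 0+26=26 d=19 * → l++

l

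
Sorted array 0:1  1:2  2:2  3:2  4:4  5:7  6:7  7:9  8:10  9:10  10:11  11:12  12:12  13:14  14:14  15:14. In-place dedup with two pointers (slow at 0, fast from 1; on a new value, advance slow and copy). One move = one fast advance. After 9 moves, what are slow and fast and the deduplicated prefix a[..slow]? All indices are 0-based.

slow=5, fast=10, prefix=[1, 2, 4, 7, 9, 10]

(s=0,f=1) a[fast]=2≠a[slow]=1 write a[1]=2 → slow++,fast++
(s=1,f=2) a[fast]=2=a[slow] dup → fast++
(s=1,f=3) a[fast]=2=a[slow] dup → fast++
(s=1,f=4) a[fast]=4≠a[slow]=2 write a[2]=4 → slow++,fast++
(s=2,f=5) a[fast]=7≠a[slow]=4 write a[3]=7 → slow++,fast++
(s=3,f=6) a[fast]=7=a[slow] dup → fast++
(s=3,f=7) a[fast]=9≠a[slow]=7 write a[4]=9 → slow++,fast++
(s=4,f=8) a[fast]=10≠a[slow]=9 write a[5]=10 → slow++,fast++
(s=5,f=9) a[fast]=10=a[slow] dup → fast++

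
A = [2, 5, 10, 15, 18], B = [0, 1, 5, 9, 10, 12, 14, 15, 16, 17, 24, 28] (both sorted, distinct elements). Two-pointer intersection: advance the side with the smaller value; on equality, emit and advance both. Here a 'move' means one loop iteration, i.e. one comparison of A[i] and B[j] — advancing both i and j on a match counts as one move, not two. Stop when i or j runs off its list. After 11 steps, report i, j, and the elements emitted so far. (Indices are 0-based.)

i=0 j=0: 2>0, j++
i=0 j=1: 2>1, j++
i=0 j=2: 2<5, i++
i=1 j=2: 5==5 emit, i++,j++
i=2 j=3: 10>9, j++
i=2 j=4: 10==10 emit, i++,j++
i=3 j=5: 15>12, j++
i=3 j=6: 15>14, j++
i=3 j=7: 15==15 emit, i++,j++
i=4 j=8: 18>16, j++
i=4 j=9: 18>17, j++

i=4, j=10, emitted=[5, 10, 15]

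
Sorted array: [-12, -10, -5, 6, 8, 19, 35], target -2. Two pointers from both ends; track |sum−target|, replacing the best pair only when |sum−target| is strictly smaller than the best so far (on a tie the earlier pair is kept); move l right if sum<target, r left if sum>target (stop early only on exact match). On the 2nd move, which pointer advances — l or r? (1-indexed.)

r

[1,7] -12+35=23 d=25 * → r--
[1,6] -12+19=7 d=9 * → r--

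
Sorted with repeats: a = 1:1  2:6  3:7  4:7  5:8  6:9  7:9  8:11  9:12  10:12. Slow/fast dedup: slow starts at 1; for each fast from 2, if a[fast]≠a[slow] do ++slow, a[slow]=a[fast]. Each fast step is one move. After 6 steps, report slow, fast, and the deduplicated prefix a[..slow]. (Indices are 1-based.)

(s=1,f=2) a[fast]=6≠a[slow]=1 write a[2]=6 → slow++,fast++
(s=2,f=3) a[fast]=7≠a[slow]=6 write a[3]=7 → slow++,fast++
(s=3,f=4) a[fast]=7=a[slow] dup → fast++
(s=3,f=5) a[fast]=8≠a[slow]=7 write a[4]=8 → slow++,fast++
(s=4,f=6) a[fast]=9≠a[slow]=8 write a[5]=9 → slow++,fast++
(s=5,f=7) a[fast]=9=a[slow] dup → fast++

slow=5, fast=8, prefix=[1, 6, 7, 8, 9]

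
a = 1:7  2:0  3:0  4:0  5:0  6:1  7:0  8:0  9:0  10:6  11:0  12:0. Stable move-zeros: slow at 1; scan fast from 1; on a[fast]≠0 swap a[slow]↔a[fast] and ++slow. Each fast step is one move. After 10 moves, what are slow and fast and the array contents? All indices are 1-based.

(s=1,f=1) a[fast]=7≠0 swap→a[1]=7 → slow++,fast++
(s=2,f=2) a[fast]=0 → fast++
(s=2,f=3) a[fast]=0 → fast++
(s=2,f=4) a[fast]=0 → fast++
(s=2,f=5) a[fast]=0 → fast++
(s=2,f=6) a[fast]=1≠0 swap→a[2]=1 → slow++,fast++
(s=3,f=7) a[fast]=0 → fast++
(s=3,f=8) a[fast]=0 → fast++
(s=3,f=9) a[fast]=0 → fast++
(s=3,f=10) a[fast]=6≠0 swap→a[3]=6 → slow++,fast++

slow=4, fast=11, a=[7, 1, 6, 0, 0, 0, 0, 0, 0, 0, 0, 0]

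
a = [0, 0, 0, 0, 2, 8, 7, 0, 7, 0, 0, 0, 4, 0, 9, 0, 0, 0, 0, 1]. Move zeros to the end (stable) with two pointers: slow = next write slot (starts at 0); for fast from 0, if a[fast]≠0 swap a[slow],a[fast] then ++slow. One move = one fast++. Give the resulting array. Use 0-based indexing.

slow=0 fast=0: a[fast]=0, fast++
slow=0 fast=1: a[fast]=0, fast++
slow=0 fast=2: a[fast]=0, fast++
slow=0 fast=3: a[fast]=0, fast++
slow=0 fast=4: a[fast]=2≠0 swap→a[0]=2, slow++,fast++
slow=1 fast=5: a[fast]=8≠0 swap→a[1]=8, slow++,fast++
slow=2 fast=6: a[fast]=7≠0 swap→a[2]=7, slow++,fast++
slow=3 fast=7: a[fast]=0, fast++
slow=3 fast=8: a[fast]=7≠0 swap→a[3]=7, slow++,fast++
slow=4 fast=9: a[fast]=0, fast++
slow=4 fast=10: a[fast]=0, fast++
slow=4 fast=11: a[fast]=0, fast++
slow=4 fast=12: a[fast]=4≠0 swap→a[4]=4, slow++,fast++
slow=5 fast=13: a[fast]=0, fast++
slow=5 fast=14: a[fast]=9≠0 swap→a[5]=9, slow++,fast++
slow=6 fast=15: a[fast]=0, fast++
slow=6 fast=16: a[fast]=0, fast++
slow=6 fast=17: a[fast]=0, fast++
slow=6 fast=18: a[fast]=0, fast++
slow=6 fast=19: a[fast]=1≠0 swap→a[6]=1, slow++,fast++

[2, 8, 7, 7, 4, 9, 1, 0, 0, 0, 0, 0, 0, 0, 0, 0, 0, 0, 0, 0]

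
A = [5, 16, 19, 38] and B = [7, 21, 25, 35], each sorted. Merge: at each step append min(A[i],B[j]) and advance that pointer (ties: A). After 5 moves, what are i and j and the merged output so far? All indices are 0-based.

i=0 j=0: A[i]=5<=B[j]=7 take 5, i++
i=1 j=0: A[i]=16>B[j]=7 take 7, j++
i=1 j=1: A[i]=16<=B[j]=21 take 16, i++
i=2 j=1: A[i]=19<=B[j]=21 take 19, i++
i=3 j=1: A[i]=38>B[j]=21 take 21, j++

i=3, j=2, merged so far=[5, 7, 16, 19, 21]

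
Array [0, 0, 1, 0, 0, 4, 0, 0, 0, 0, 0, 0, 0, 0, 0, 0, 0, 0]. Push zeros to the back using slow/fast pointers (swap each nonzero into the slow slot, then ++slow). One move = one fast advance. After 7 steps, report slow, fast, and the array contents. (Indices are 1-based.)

slow=3, fast=8, a=[1, 4, 0, 0, 0, 0, 0, 0, 0, 0, 0, 0, 0, 0, 0, 0, 0, 0]

(s=1,f=1) a[fast]=0 → fast++
(s=1,f=2) a[fast]=0 → fast++
(s=1,f=3) a[fast]=1≠0 swap→a[1]=1 → slow++,fast++
(s=2,f=4) a[fast]=0 → fast++
(s=2,f=5) a[fast]=0 → fast++
(s=2,f=6) a[fast]=4≠0 swap→a[2]=4 → slow++,fast++
(s=3,f=7) a[fast]=0 → fast++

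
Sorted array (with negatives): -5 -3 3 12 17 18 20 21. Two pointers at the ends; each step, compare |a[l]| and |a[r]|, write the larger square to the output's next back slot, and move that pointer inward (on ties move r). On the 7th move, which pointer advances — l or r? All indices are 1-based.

r

l=1 r=8: |-5|<=|21| out[8]=441, r--
l=1 r=7: |-5|<=|20| out[7]=400, r--
l=1 r=6: |-5|<=|18| out[6]=324, r--
l=1 r=5: |-5|<=|17| out[5]=289, r--
l=1 r=4: |-5|<=|12| out[4]=144, r--
l=1 r=3: |-5|>|3| out[3]=25, l++
l=2 r=3: |-3|<=|3| out[2]=9, r--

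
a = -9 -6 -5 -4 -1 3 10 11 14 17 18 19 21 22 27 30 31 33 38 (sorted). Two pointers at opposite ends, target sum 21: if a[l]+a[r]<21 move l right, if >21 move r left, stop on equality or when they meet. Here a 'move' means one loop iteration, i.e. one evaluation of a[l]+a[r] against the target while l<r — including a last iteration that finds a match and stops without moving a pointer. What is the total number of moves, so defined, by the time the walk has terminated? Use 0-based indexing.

4 moves

[0,18] -9+38=29 >21 → r--
[0,17] -9+33=24 >21 → r--
[0,16] -9+31=22 >21 → r--
[0,15] -9+30=21 → found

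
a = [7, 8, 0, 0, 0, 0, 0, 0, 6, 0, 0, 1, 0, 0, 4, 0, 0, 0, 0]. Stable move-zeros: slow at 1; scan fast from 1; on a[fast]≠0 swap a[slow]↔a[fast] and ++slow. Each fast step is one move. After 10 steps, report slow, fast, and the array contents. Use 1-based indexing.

(s=1,f=1) a[fast]=7≠0 swap→a[1]=7 → slow++,fast++
(s=2,f=2) a[fast]=8≠0 swap→a[2]=8 → slow++,fast++
(s=3,f=3) a[fast]=0 → fast++
(s=3,f=4) a[fast]=0 → fast++
(s=3,f=5) a[fast]=0 → fast++
(s=3,f=6) a[fast]=0 → fast++
(s=3,f=7) a[fast]=0 → fast++
(s=3,f=8) a[fast]=0 → fast++
(s=3,f=9) a[fast]=6≠0 swap→a[3]=6 → slow++,fast++
(s=4,f=10) a[fast]=0 → fast++

slow=4, fast=11, a=[7, 8, 6, 0, 0, 0, 0, 0, 0, 0, 0, 1, 0, 0, 4, 0, 0, 0, 0]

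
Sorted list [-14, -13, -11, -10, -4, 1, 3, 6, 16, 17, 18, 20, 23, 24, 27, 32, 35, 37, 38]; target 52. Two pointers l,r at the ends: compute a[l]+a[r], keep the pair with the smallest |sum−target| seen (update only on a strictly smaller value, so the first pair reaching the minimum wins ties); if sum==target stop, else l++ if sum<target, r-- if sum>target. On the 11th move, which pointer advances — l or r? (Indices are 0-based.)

l=0 r=18: -14+38=24 d=28 *, l++
l=1 r=18: -13+38=25 d=27 *, l++
l=2 r=18: -11+38=27 d=25 *, l++
l=3 r=18: -10+38=28 d=24 *, l++
l=4 r=18: -4+38=34 d=18 *, l++
l=5 r=18: 1+38=39 d=13 *, l++
l=6 r=18: 3+38=41 d=11 *, l++
l=7 r=18: 6+38=44 d=8 *, l++
l=8 r=18: 16+38=54 d=2 *, r--
l=8 r=17: 16+37=53 d=1 *, r--
l=8 r=16: 16+35=51 d=1, l++

l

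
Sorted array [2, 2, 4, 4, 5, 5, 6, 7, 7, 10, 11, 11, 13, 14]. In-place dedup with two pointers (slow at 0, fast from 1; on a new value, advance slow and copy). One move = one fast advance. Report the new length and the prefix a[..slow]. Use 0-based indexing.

slow=0 fast=1: a[fast]=2=a[slow] dup, fast++
slow=0 fast=2: a[fast]=4≠a[slow]=2 write a[1]=4, slow++,fast++
slow=1 fast=3: a[fast]=4=a[slow] dup, fast++
slow=1 fast=4: a[fast]=5≠a[slow]=4 write a[2]=5, slow++,fast++
slow=2 fast=5: a[fast]=5=a[slow] dup, fast++
slow=2 fast=6: a[fast]=6≠a[slow]=5 write a[3]=6, slow++,fast++
slow=3 fast=7: a[fast]=7≠a[slow]=6 write a[4]=7, slow++,fast++
slow=4 fast=8: a[fast]=7=a[slow] dup, fast++
slow=4 fast=9: a[fast]=10≠a[slow]=7 write a[5]=10, slow++,fast++
slow=5 fast=10: a[fast]=11≠a[slow]=10 write a[6]=11, slow++,fast++
slow=6 fast=11: a[fast]=11=a[slow] dup, fast++
slow=6 fast=12: a[fast]=13≠a[slow]=11 write a[7]=13, slow++,fast++
slow=7 fast=13: a[fast]=14≠a[slow]=13 write a[8]=14, slow++,fast++

length 9; prefix = [2, 4, 5, 6, 7, 10, 11, 13, 14]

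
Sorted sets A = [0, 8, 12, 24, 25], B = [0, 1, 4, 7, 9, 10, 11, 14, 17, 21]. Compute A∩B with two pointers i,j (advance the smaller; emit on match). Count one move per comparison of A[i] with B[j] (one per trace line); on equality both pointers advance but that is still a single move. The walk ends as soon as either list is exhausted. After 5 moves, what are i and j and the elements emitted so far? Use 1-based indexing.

i=1 j=1: 0==0 emit, i++,j++
i=2 j=2: 8>1, j++
i=2 j=3: 8>4, j++
i=2 j=4: 8>7, j++
i=2 j=5: 8<9, i++

i=3, j=5, emitted=[0]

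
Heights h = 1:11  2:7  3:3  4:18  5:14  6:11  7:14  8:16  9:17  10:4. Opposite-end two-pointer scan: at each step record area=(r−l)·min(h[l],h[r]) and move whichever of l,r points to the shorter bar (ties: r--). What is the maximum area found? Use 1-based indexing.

[1,10] min(11,4)*9=36 best=36 * → r--
[1,9] min(11,17)*8=88 best=88 * → l++
[2,9] min(7,17)*7=49 best=88 → l++
[3,9] min(3,17)*6=18 best=88 → l++
[4,9] min(18,17)*5=85 best=88 → r--
[4,8] min(18,16)*4=64 best=88 → r--
[4,7] min(18,14)*3=42 best=88 → r--
[4,6] min(18,11)*2=22 best=88 → r--
[4,5] min(18,14)*1=14 best=88 → r--

max area = 88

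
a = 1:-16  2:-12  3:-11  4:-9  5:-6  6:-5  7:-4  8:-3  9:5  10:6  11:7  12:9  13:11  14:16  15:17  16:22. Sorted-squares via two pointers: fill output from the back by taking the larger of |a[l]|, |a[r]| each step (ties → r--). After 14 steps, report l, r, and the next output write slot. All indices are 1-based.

[1,16] |-16|<=|22| out[16]=484 → r--
[1,15] |-16|<=|17| out[15]=289 → r--
[1,14] |-16|<=|16| out[14]=256 → r--
[1,13] |-16|>|11| out[13]=256 → l++
[2,13] |-12|>|11| out[12]=144 → l++
[3,13] |-11|<=|11| out[11]=121 → r--
[3,12] |-11|>|9| out[10]=121 → l++
[4,12] |-9|<=|9| out[9]=81 → r--
[4,11] |-9|>|7| out[8]=81 → l++
[5,11] |-6|<=|7| out[7]=49 → r--
[5,10] |-6|<=|6| out[6]=36 → r--
[5,9] |-6|>|5| out[5]=36 → l++
[6,9] |-5|<=|5| out[4]=25 → r--
[6,8] |-5|>|-3| out[3]=25 → l++

l=7, r=8, next write slot=2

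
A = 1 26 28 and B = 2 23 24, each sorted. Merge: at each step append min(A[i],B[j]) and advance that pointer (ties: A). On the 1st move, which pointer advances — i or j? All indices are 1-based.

i=1 j=1: A[i]=1<=B[j]=2 take 1, i++

i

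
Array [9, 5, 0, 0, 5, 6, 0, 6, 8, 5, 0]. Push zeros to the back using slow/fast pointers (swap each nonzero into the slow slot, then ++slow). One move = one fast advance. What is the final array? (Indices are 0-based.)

[9, 5, 5, 6, 6, 8, 5, 0, 0, 0, 0]

slow=0 fast=0: a[fast]=9≠0 swap→a[0]=9, slow++,fast++
slow=1 fast=1: a[fast]=5≠0 swap→a[1]=5, slow++,fast++
slow=2 fast=2: a[fast]=0, fast++
slow=2 fast=3: a[fast]=0, fast++
slow=2 fast=4: a[fast]=5≠0 swap→a[2]=5, slow++,fast++
slow=3 fast=5: a[fast]=6≠0 swap→a[3]=6, slow++,fast++
slow=4 fast=6: a[fast]=0, fast++
slow=4 fast=7: a[fast]=6≠0 swap→a[4]=6, slow++,fast++
slow=5 fast=8: a[fast]=8≠0 swap→a[5]=8, slow++,fast++
slow=6 fast=9: a[fast]=5≠0 swap→a[6]=5, slow++,fast++
slow=7 fast=10: a[fast]=0, fast++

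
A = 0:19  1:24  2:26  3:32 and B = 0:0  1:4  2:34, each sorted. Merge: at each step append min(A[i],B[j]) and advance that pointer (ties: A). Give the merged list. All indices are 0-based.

[0, 4, 19, 24, 26, 32, 34]

[i=0,j=0] A[i]=19>B[j]=0 take 0 → j++
[i=0,j=1] A[i]=19>B[j]=4 take 4 → j++
[i=0,j=2] A[i]=19<=B[j]=34 take 19 → i++
[i=1,j=2] A[i]=24<=B[j]=34 take 24 → i++
[i=2,j=2] A[i]=26<=B[j]=34 take 26 → i++
[i=3,j=2] A[i]=32<=B[j]=34 take 32 → i++
[i=4,j=2] A done, take B[j]=34 → j++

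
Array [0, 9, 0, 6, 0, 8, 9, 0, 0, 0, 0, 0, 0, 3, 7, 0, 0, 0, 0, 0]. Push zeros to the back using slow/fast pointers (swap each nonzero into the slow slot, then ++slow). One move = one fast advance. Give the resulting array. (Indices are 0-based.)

[9, 6, 8, 9, 3, 7, 0, 0, 0, 0, 0, 0, 0, 0, 0, 0, 0, 0, 0, 0]

slow=0 fast=0: a[fast]=0, fast++
slow=0 fast=1: a[fast]=9≠0 swap→a[0]=9, slow++,fast++
slow=1 fast=2: a[fast]=0, fast++
slow=1 fast=3: a[fast]=6≠0 swap→a[1]=6, slow++,fast++
slow=2 fast=4: a[fast]=0, fast++
slow=2 fast=5: a[fast]=8≠0 swap→a[2]=8, slow++,fast++
slow=3 fast=6: a[fast]=9≠0 swap→a[3]=9, slow++,fast++
slow=4 fast=7: a[fast]=0, fast++
slow=4 fast=8: a[fast]=0, fast++
slow=4 fast=9: a[fast]=0, fast++
slow=4 fast=10: a[fast]=0, fast++
slow=4 fast=11: a[fast]=0, fast++
slow=4 fast=12: a[fast]=0, fast++
slow=4 fast=13: a[fast]=3≠0 swap→a[4]=3, slow++,fast++
slow=5 fast=14: a[fast]=7≠0 swap→a[5]=7, slow++,fast++
slow=6 fast=15: a[fast]=0, fast++
slow=6 fast=16: a[fast]=0, fast++
slow=6 fast=17: a[fast]=0, fast++
slow=6 fast=18: a[fast]=0, fast++
slow=6 fast=19: a[fast]=0, fast++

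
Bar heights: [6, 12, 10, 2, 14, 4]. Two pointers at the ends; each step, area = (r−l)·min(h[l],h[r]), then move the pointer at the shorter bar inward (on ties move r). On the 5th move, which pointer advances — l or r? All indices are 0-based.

l

l=0 r=5: min(6,4)*5=20 best=20 *, r--
l=0 r=4: min(6,14)*4=24 best=24 *, l++
l=1 r=4: min(12,14)*3=36 best=36 *, l++
l=2 r=4: min(10,14)*2=20 best=36, l++
l=3 r=4: min(2,14)*1=2 best=36, l++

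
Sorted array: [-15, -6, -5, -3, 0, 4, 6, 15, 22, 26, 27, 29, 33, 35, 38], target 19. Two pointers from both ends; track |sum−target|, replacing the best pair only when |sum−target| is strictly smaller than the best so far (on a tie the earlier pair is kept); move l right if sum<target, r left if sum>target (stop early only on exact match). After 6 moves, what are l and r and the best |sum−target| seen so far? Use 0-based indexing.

l=1, r=9, best |Δ|=1

l=0 r=14: -15+38=23 d=4 *, r--
l=0 r=13: -15+35=20 d=1 *, r--
l=0 r=12: -15+33=18 d=1, l++
l=1 r=12: -6+33=27 d=8, r--
l=1 r=11: -6+29=23 d=4, r--
l=1 r=10: -6+27=21 d=2, r--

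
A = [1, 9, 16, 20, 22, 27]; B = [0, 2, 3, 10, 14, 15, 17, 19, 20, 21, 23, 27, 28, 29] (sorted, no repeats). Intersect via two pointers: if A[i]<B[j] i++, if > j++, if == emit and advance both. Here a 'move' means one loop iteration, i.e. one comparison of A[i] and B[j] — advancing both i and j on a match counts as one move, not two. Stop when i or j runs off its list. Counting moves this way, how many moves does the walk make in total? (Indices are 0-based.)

16 moves

[i=0,j=0] 1>0 → j++
[i=0,j=1] 1<2 → i++
[i=1,j=1] 9>2 → j++
[i=1,j=2] 9>3 → j++
[i=1,j=3] 9<10 → i++
[i=2,j=3] 16>10 → j++
[i=2,j=4] 16>14 → j++
[i=2,j=5] 16>15 → j++
[i=2,j=6] 16<17 → i++
[i=3,j=6] 20>17 → j++
[i=3,j=7] 20>19 → j++
[i=3,j=8] 20==20 emit → i++,j++
[i=4,j=9] 22>21 → j++
[i=4,j=10] 22<23 → i++
[i=5,j=10] 27>23 → j++
[i=5,j=11] 27==27 emit → i++,j++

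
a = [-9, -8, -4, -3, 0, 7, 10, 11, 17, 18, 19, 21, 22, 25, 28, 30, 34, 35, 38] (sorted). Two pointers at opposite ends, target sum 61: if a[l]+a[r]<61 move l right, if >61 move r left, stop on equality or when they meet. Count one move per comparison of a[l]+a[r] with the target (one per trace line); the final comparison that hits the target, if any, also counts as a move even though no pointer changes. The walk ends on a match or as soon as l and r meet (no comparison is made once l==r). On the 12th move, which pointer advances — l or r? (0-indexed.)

l

[0,18] -9+38=29 <61 → l++
[1,18] -8+38=30 <61 → l++
[2,18] -4+38=34 <61 → l++
[3,18] -3+38=35 <61 → l++
[4,18] 0+38=38 <61 → l++
[5,18] 7+38=45 <61 → l++
[6,18] 10+38=48 <61 → l++
[7,18] 11+38=49 <61 → l++
[8,18] 17+38=55 <61 → l++
[9,18] 18+38=56 <61 → l++
[10,18] 19+38=57 <61 → l++
[11,18] 21+38=59 <61 → l++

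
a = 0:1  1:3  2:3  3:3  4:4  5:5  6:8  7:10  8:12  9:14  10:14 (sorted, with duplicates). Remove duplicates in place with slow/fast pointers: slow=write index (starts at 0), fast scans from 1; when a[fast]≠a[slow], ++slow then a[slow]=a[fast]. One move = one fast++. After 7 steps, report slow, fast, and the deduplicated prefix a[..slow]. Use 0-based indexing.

slow=0 fast=1: a[fast]=3≠a[slow]=1 write a[1]=3, slow++,fast++
slow=1 fast=2: a[fast]=3=a[slow] dup, fast++
slow=1 fast=3: a[fast]=3=a[slow] dup, fast++
slow=1 fast=4: a[fast]=4≠a[slow]=3 write a[2]=4, slow++,fast++
slow=2 fast=5: a[fast]=5≠a[slow]=4 write a[3]=5, slow++,fast++
slow=3 fast=6: a[fast]=8≠a[slow]=5 write a[4]=8, slow++,fast++
slow=4 fast=7: a[fast]=10≠a[slow]=8 write a[5]=10, slow++,fast++

slow=5, fast=8, prefix=[1, 3, 4, 5, 8, 10]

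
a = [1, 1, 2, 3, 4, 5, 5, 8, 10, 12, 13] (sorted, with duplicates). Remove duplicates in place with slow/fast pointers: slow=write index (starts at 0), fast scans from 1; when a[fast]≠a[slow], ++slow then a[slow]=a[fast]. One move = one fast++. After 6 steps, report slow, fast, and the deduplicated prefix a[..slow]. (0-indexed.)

(s=0,f=1) a[fast]=1=a[slow] dup → fast++
(s=0,f=2) a[fast]=2≠a[slow]=1 write a[1]=2 → slow++,fast++
(s=1,f=3) a[fast]=3≠a[slow]=2 write a[2]=3 → slow++,fast++
(s=2,f=4) a[fast]=4≠a[slow]=3 write a[3]=4 → slow++,fast++
(s=3,f=5) a[fast]=5≠a[slow]=4 write a[4]=5 → slow++,fast++
(s=4,f=6) a[fast]=5=a[slow] dup → fast++

slow=4, fast=7, prefix=[1, 2, 3, 4, 5]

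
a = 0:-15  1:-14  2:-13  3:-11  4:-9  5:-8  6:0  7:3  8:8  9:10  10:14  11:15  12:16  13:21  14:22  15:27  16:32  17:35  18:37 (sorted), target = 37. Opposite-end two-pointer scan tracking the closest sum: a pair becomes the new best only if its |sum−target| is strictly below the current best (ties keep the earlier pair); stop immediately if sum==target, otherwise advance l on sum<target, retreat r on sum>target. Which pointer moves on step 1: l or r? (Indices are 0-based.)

l

l=0 r=18: -15+37=22 d=15 *, l++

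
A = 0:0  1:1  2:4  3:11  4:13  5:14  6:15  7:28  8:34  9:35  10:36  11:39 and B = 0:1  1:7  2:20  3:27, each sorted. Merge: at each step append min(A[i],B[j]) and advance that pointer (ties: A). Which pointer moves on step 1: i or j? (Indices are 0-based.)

i=0 j=0: A[i]=0<=B[j]=1 take 0, i++

i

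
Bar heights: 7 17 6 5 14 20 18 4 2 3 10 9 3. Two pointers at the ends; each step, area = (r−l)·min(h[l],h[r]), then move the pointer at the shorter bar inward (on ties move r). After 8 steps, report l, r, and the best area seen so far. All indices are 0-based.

l=2, r=6, best area=90

l=0 r=12: min(7,3)*12=36 best=36 *, r--
l=0 r=11: min(7,9)*11=77 best=77 *, l++
l=1 r=11: min(17,9)*10=90 best=90 *, r--
l=1 r=10: min(17,10)*9=90 best=90, r--
l=1 r=9: min(17,3)*8=24 best=90, r--
l=1 r=8: min(17,2)*7=14 best=90, r--
l=1 r=7: min(17,4)*6=24 best=90, r--
l=1 r=6: min(17,18)*5=85 best=90, l++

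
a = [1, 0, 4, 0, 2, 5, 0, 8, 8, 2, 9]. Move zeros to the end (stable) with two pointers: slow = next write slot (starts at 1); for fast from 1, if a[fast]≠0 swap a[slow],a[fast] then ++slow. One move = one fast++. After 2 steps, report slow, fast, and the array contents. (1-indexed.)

slow=1 fast=1: a[fast]=1≠0 swap→a[1]=1, slow++,fast++
slow=2 fast=2: a[fast]=0, fast++

slow=2, fast=3, a=[1, 0, 4, 0, 2, 5, 0, 8, 8, 2, 9]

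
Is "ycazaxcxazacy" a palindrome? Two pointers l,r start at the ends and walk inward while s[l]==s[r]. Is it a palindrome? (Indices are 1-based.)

palindrome

[1,13] 'y'=='y' → l++,r--
[2,12] 'c'=='c' → l++,r--
[3,11] 'a'=='a' → l++,r--
[4,10] 'z'=='z' → l++,r--
[5,9] 'a'=='a' → l++,r--
[6,8] 'x'=='x' → l++,r--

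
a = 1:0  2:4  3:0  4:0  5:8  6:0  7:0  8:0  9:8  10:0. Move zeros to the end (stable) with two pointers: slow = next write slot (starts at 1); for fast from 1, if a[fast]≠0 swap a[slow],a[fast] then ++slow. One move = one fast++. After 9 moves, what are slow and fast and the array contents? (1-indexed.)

(s=1,f=1) a[fast]=0 → fast++
(s=1,f=2) a[fast]=4≠0 swap→a[1]=4 → slow++,fast++
(s=2,f=3) a[fast]=0 → fast++
(s=2,f=4) a[fast]=0 → fast++
(s=2,f=5) a[fast]=8≠0 swap→a[2]=8 → slow++,fast++
(s=3,f=6) a[fast]=0 → fast++
(s=3,f=7) a[fast]=0 → fast++
(s=3,f=8) a[fast]=0 → fast++
(s=3,f=9) a[fast]=8≠0 swap→a[3]=8 → slow++,fast++

slow=4, fast=10, a=[4, 8, 8, 0, 0, 0, 0, 0, 0, 0]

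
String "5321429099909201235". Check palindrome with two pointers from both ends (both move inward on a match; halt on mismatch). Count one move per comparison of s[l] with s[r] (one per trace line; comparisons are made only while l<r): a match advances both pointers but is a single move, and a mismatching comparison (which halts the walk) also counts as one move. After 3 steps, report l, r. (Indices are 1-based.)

[1,19] '5'=='5' → l++,r--
[2,18] '3'=='3' → l++,r--
[3,17] '2'=='2' → l++,r--

l=4, r=16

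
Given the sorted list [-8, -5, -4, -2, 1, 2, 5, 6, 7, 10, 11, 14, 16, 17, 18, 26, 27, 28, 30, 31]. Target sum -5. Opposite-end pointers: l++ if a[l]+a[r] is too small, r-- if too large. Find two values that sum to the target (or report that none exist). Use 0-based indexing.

no pair

[0,19] -8+31=23 >-5 → r--
[0,18] -8+30=22 >-5 → r--
[0,17] -8+28=20 >-5 → r--
[0,16] -8+27=19 >-5 → r--
[0,15] -8+26=18 >-5 → r--
[0,14] -8+18=10 >-5 → r--
[0,13] -8+17=9 >-5 → r--
[0,12] -8+16=8 >-5 → r--
[0,11] -8+14=6 >-5 → r--
[0,10] -8+11=3 >-5 → r--
[0,9] -8+10=2 >-5 → r--
[0,8] -8+7=-1 >-5 → r--
[0,7] -8+6=-2 >-5 → r--
[0,6] -8+5=-3 >-5 → r--
[0,5] -8+2=-6 <-5 → l++
[1,5] -5+2=-3 >-5 → r--
[1,4] -5+1=-4 >-5 → r--
[1,3] -5+-2=-7 <-5 → l++
[2,3] -4+-2=-6 <-5 → l++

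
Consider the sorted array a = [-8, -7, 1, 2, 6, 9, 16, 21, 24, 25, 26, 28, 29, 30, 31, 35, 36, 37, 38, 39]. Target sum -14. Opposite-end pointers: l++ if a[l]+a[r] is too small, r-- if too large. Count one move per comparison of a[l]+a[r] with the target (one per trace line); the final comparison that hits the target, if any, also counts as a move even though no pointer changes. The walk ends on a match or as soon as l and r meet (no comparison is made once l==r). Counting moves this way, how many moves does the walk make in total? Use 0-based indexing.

19 moves

[0,19] -8+39=31 >-14 → r--
[0,18] -8+38=30 >-14 → r--
[0,17] -8+37=29 >-14 → r--
[0,16] -8+36=28 >-14 → r--
[0,15] -8+35=27 >-14 → r--
[0,14] -8+31=23 >-14 → r--
[0,13] -8+30=22 >-14 → r--
[0,12] -8+29=21 >-14 → r--
[0,11] -8+28=20 >-14 → r--
[0,10] -8+26=18 >-14 → r--
[0,9] -8+25=17 >-14 → r--
[0,8] -8+24=16 >-14 → r--
[0,7] -8+21=13 >-14 → r--
[0,6] -8+16=8 >-14 → r--
[0,5] -8+9=1 >-14 → r--
[0,4] -8+6=-2 >-14 → r--
[0,3] -8+2=-6 >-14 → r--
[0,2] -8+1=-7 >-14 → r--
[0,1] -8+-7=-15 <-14 → l++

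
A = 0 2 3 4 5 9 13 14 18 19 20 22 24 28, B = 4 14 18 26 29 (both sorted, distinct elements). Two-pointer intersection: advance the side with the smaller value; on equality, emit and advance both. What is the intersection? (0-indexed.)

[i=0,j=0] 0<4 → i++
[i=1,j=0] 2<4 → i++
[i=2,j=0] 3<4 → i++
[i=3,j=0] 4==4 emit → i++,j++
[i=4,j=1] 5<14 → i++
[i=5,j=1] 9<14 → i++
[i=6,j=1] 13<14 → i++
[i=7,j=1] 14==14 emit → i++,j++
[i=8,j=2] 18==18 emit → i++,j++
[i=9,j=3] 19<26 → i++
[i=10,j=3] 20<26 → i++
[i=11,j=3] 22<26 → i++
[i=12,j=3] 24<26 → i++
[i=13,j=3] 28>26 → j++
[i=13,j=4] 28<29 → i++

intersection = [4, 14, 18]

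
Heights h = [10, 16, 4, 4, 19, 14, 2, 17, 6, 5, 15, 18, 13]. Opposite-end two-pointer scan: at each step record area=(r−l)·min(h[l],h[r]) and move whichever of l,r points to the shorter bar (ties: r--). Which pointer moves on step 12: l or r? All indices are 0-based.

r

[0,12] min(10,13)*12=120 best=120 * → l++
[1,12] min(16,13)*11=143 best=143 * → r--
[1,11] min(16,18)*10=160 best=160 * → l++
[2,11] min(4,18)*9=36 best=160 → l++
[3,11] min(4,18)*8=32 best=160 → l++
[4,11] min(19,18)*7=126 best=160 → r--
[4,10] min(19,15)*6=90 best=160 → r--
[4,9] min(19,5)*5=25 best=160 → r--
[4,8] min(19,6)*4=24 best=160 → r--
[4,7] min(19,17)*3=51 best=160 → r--
[4,6] min(19,2)*2=4 best=160 → r--
[4,5] min(19,14)*1=14 best=160 → r--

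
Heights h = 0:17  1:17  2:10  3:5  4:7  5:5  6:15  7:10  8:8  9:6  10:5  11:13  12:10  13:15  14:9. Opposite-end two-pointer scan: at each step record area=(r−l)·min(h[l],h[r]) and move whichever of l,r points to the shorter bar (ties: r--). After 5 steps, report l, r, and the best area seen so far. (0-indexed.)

[0,14] min(17,9)*14=126 best=126 * → r--
[0,13] min(17,15)*13=195 best=195 * → r--
[0,12] min(17,10)*12=120 best=195 → r--
[0,11] min(17,13)*11=143 best=195 → r--
[0,10] min(17,5)*10=50 best=195 → r--

l=0, r=9, best area=195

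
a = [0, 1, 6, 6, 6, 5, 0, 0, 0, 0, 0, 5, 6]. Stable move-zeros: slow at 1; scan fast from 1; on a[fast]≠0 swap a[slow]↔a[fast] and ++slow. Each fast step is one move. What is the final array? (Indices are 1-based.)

[1, 6, 6, 6, 5, 5, 6, 0, 0, 0, 0, 0, 0]

(s=1,f=1) a[fast]=0 → fast++
(s=1,f=2) a[fast]=1≠0 swap→a[1]=1 → slow++,fast++
(s=2,f=3) a[fast]=6≠0 swap→a[2]=6 → slow++,fast++
(s=3,f=4) a[fast]=6≠0 swap→a[3]=6 → slow++,fast++
(s=4,f=5) a[fast]=6≠0 swap→a[4]=6 → slow++,fast++
(s=5,f=6) a[fast]=5≠0 swap→a[5]=5 → slow++,fast++
(s=6,f=7) a[fast]=0 → fast++
(s=6,f=8) a[fast]=0 → fast++
(s=6,f=9) a[fast]=0 → fast++
(s=6,f=10) a[fast]=0 → fast++
(s=6,f=11) a[fast]=0 → fast++
(s=6,f=12) a[fast]=5≠0 swap→a[6]=5 → slow++,fast++
(s=7,f=13) a[fast]=6≠0 swap→a[7]=6 → slow++,fast++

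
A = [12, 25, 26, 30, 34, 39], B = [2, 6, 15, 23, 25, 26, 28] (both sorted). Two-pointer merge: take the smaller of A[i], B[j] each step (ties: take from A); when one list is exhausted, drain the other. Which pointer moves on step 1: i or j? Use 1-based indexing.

[i=1,j=1] A[i]=12>B[j]=2 take 2 → j++

j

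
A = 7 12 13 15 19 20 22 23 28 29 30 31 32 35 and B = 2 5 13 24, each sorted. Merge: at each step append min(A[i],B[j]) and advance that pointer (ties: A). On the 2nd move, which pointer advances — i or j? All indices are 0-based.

j

i=0 j=0: A[i]=7>B[j]=2 take 2, j++
i=0 j=1: A[i]=7>B[j]=5 take 5, j++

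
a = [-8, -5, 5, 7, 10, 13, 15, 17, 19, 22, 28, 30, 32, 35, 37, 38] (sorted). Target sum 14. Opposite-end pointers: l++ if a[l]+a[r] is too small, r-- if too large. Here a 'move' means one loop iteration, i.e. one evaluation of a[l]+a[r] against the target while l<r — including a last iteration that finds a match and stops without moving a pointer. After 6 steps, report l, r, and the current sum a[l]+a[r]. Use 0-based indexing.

[0,15] -8+38=30 >14 → r--
[0,14] -8+37=29 >14 → r--
[0,13] -8+35=27 >14 → r--
[0,12] -8+32=24 >14 → r--
[0,11] -8+30=22 >14 → r--
[0,10] -8+28=20 >14 → r--

l=0, r=9, sum=14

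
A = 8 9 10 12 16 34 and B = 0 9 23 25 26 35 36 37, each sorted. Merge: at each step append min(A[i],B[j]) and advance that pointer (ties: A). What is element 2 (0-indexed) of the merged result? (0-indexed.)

merged[2] = 9

i=0 j=0: A[i]=8>B[j]=0 take 0, j++
i=0 j=1: A[i]=8<=B[j]=9 take 8, i++
i=1 j=1: A[i]=9<=B[j]=9 take 9, i++
i=2 j=1: A[i]=10>B[j]=9 take 9, j++
i=2 j=2: A[i]=10<=B[j]=23 take 10, i++
i=3 j=2: A[i]=12<=B[j]=23 take 12, i++
i=4 j=2: A[i]=16<=B[j]=23 take 16, i++
i=5 j=2: A[i]=34>B[j]=23 take 23, j++
i=5 j=3: A[i]=34>B[j]=25 take 25, j++
i=5 j=4: A[i]=34>B[j]=26 take 26, j++
i=5 j=5: A[i]=34<=B[j]=35 take 34, i++
i=6 j=5: A done, take B[j]=35, j++
i=6 j=6: A done, take B[j]=36, j++
i=6 j=7: A done, take B[j]=37, j++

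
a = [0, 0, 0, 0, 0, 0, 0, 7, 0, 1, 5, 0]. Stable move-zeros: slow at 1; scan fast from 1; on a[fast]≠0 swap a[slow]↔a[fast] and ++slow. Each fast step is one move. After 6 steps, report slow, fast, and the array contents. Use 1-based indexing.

(s=1,f=1) a[fast]=0 → fast++
(s=1,f=2) a[fast]=0 → fast++
(s=1,f=3) a[fast]=0 → fast++
(s=1,f=4) a[fast]=0 → fast++
(s=1,f=5) a[fast]=0 → fast++
(s=1,f=6) a[fast]=0 → fast++

slow=1, fast=7, a=[0, 0, 0, 0, 0, 0, 0, 7, 0, 1, 5, 0]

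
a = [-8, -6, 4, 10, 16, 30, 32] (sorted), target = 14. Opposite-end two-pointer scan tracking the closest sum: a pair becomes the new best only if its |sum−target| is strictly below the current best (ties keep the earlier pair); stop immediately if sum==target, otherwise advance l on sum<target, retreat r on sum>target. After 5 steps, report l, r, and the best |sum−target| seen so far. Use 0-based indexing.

[0,6] -8+32=24 d=10 * → r--
[0,5] -8+30=22 d=8 * → r--
[0,4] -8+16=8 d=6 * → l++
[1,4] -6+16=10 d=4 * → l++
[2,4] 4+16=20 d=6 → r--

l=2, r=3, best |Δ|=4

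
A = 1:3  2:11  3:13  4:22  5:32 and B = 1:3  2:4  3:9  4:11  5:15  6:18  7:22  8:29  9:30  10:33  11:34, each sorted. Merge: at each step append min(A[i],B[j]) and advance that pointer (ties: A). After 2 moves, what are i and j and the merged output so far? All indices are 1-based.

[i=1,j=1] A[i]=3<=B[j]=3 take 3 → i++
[i=2,j=1] A[i]=11>B[j]=3 take 3 → j++

i=2, j=2, merged so far=[3, 3]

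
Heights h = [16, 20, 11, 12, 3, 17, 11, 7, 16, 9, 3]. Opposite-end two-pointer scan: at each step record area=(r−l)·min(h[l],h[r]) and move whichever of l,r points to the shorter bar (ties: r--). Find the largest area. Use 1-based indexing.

max area = 128

[1,11] min(16,3)*10=30 best=30 * → r--
[1,10] min(16,9)*9=81 best=81 * → r--
[1,9] min(16,16)*8=128 best=128 * → r--
[1,8] min(16,7)*7=49 best=128 → r--
[1,7] min(16,11)*6=66 best=128 → r--
[1,6] min(16,17)*5=80 best=128 → l++
[2,6] min(20,17)*4=68 best=128 → r--
[2,5] min(20,3)*3=9 best=128 → r--
[2,4] min(20,12)*2=24 best=128 → r--
[2,3] min(20,11)*1=11 best=128 → r--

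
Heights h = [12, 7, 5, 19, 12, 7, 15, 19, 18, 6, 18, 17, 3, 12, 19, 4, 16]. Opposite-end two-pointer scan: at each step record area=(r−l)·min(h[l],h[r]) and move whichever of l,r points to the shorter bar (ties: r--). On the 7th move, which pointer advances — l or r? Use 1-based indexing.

[1,17] min(12,16)*16=192 best=192 * → l++
[2,17] min(7,16)*15=105 best=192 → l++
[3,17] min(5,16)*14=70 best=192 → l++
[4,17] min(19,16)*13=208 best=208 * → r--
[4,16] min(19,4)*12=48 best=208 → r--
[4,15] min(19,19)*11=209 best=209 * → r--
[4,14] min(19,12)*10=120 best=209 → r--

r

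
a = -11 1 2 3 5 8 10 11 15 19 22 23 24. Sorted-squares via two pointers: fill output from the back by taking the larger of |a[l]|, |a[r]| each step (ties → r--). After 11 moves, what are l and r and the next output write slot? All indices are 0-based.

l=1, r=2, next write slot=1

[0,12] |-11|<=|24| out[12]=576 → r--
[0,11] |-11|<=|23| out[11]=529 → r--
[0,10] |-11|<=|22| out[10]=484 → r--
[0,9] |-11|<=|19| out[9]=361 → r--
[0,8] |-11|<=|15| out[8]=225 → r--
[0,7] |-11|<=|11| out[7]=121 → r--
[0,6] |-11|>|10| out[6]=121 → l++
[1,6] |1|<=|10| out[5]=100 → r--
[1,5] |1|<=|8| out[4]=64 → r--
[1,4] |1|<=|5| out[3]=25 → r--
[1,3] |1|<=|3| out[2]=9 → r--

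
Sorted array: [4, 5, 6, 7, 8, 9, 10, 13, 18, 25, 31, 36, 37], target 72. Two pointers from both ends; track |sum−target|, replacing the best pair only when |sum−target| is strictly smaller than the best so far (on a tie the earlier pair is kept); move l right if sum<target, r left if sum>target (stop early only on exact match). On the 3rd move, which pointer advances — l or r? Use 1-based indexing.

l=1 r=13: 4+37=41 d=31 *, l++
l=2 r=13: 5+37=42 d=30 *, l++
l=3 r=13: 6+37=43 d=29 *, l++

l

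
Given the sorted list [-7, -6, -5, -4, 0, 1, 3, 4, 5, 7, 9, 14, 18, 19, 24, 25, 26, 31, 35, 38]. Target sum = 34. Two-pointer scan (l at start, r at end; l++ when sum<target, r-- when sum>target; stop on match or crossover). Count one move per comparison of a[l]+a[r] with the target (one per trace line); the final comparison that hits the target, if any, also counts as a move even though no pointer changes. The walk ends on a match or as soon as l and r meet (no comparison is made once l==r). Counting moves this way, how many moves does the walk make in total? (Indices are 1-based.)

[1,20] -7+38=31 <34 → l++
[2,20] -6+38=32 <34 → l++
[3,20] -5+38=33 <34 → l++
[4,20] -4+38=34 → found

4 moves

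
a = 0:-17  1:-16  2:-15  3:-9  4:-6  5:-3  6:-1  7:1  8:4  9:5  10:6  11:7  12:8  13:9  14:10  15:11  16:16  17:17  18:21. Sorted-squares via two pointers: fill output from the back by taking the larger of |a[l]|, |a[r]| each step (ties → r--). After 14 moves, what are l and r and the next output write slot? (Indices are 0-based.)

l=5, r=9, next write slot=4

l=0 r=18: |-17|<=|21| out[18]=441, r--
l=0 r=17: |-17|<=|17| out[17]=289, r--
l=0 r=16: |-17|>|16| out[16]=289, l++
l=1 r=16: |-16|<=|16| out[15]=256, r--
l=1 r=15: |-16|>|11| out[14]=256, l++
l=2 r=15: |-15|>|11| out[13]=225, l++
l=3 r=15: |-9|<=|11| out[12]=121, r--
l=3 r=14: |-9|<=|10| out[11]=100, r--
l=3 r=13: |-9|<=|9| out[10]=81, r--
l=3 r=12: |-9|>|8| out[9]=81, l++
l=4 r=12: |-6|<=|8| out[8]=64, r--
l=4 r=11: |-6|<=|7| out[7]=49, r--
l=4 r=10: |-6|<=|6| out[6]=36, r--
l=4 r=9: |-6|>|5| out[5]=36, l++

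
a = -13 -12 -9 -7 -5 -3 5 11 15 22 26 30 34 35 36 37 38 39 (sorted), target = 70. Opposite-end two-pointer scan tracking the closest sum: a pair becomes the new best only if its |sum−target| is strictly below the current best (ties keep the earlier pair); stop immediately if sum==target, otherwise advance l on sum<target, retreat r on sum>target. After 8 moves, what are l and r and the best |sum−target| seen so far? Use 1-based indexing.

[1,18] -13+39=26 d=44 * → l++
[2,18] -12+39=27 d=43 * → l++
[3,18] -9+39=30 d=40 * → l++
[4,18] -7+39=32 d=38 * → l++
[5,18] -5+39=34 d=36 * → l++
[6,18] -3+39=36 d=34 * → l++
[7,18] 5+39=44 d=26 * → l++
[8,18] 11+39=50 d=20 * → l++

l=9, r=18, best |Δ|=20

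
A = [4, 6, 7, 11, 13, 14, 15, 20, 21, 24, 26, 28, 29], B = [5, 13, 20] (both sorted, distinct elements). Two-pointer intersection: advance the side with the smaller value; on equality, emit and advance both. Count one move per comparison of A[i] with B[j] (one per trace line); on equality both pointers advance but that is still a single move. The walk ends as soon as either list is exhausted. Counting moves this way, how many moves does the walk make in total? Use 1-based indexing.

9 moves

i=1 j=1: 4<5, i++
i=2 j=1: 6>5, j++
i=2 j=2: 6<13, i++
i=3 j=2: 7<13, i++
i=4 j=2: 11<13, i++
i=5 j=2: 13==13 emit, i++,j++
i=6 j=3: 14<20, i++
i=7 j=3: 15<20, i++
i=8 j=3: 20==20 emit, i++,j++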